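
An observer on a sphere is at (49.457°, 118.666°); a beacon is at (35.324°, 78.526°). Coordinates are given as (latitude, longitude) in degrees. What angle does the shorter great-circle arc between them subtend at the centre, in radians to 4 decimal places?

With latitudes φ₁ = 49.457°, φ₂ = 35.324° and longitude difference Δλ = -40.140°:
Haversine: a = sin²(Δφ/2) + cos φ₁ cos φ₂ sin²(Δλ/2) = 0.0151 + (0.6500)(0.8159)(0.1178) = 0.07759.
Central angle c = 2·arcsin(√a) = 0.56457 rad.
So the angular separation is 0.5646 rad.

0.5646 rad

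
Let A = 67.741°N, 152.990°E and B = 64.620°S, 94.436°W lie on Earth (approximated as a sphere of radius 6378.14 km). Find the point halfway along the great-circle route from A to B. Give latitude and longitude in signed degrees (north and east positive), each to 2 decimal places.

Central angle δ = 2.6871 rad. Interpolating on the sphere with fraction f = 0.5:
P = [sin((1−f)δ)·A + sin(fδ)·B] / sin δ = 2.2193·A + 2.2193·B in Cartesian coordinates,
giving P = (-0.8225, -0.5666, 0.0488), i.e. latitude 2.80°, longitude -145.44°.

2.80°, -145.44°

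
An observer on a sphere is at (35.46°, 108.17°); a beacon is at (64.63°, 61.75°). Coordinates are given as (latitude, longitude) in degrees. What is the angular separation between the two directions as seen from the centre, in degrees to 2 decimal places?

With latitudes φ₁ = 35.460°, φ₂ = 64.630° and longitude difference Δλ = -46.420°:
cos c = sin φ₁ sin φ₂ + cos φ₁ cos φ₂ cos Δλ = (0.5801)(0.9036) + (0.8145)(0.4285)(0.6894) = 0.76477,
so c = arccos(0.76477) = 0.70011 rad.
So the angular separation is 40.11°.

40.11°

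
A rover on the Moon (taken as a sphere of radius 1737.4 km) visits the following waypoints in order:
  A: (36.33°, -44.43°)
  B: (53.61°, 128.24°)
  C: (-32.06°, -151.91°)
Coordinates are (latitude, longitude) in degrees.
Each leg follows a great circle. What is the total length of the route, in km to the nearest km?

6054 km

Leg A→B: central angle 1.5679 rad, distance 2724.1 km.
Leg B→C: central angle 1.9163 rad, distance 3329.4 km.
Total: 2724.1 + 3329.4 ≈ 6054 km.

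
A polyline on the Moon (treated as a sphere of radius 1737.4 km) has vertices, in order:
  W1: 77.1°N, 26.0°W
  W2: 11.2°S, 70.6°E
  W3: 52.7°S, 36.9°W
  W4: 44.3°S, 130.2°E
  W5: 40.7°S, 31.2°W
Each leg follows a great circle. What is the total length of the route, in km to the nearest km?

Leg W1→W2: central angle 1.7870 rad, distance 3104.7 km.
Leg W2→W3: central angle 1.5950 rad, distance 2771.2 km.
Leg W3→W4: central angle 1.4376 rad, distance 2497.7 km.
Leg W4→W5: central angle 1.6296 rad, distance 2831.3 km.
Total: 3104.7 + 2771.2 + 2497.7 + 2831.3 ≈ 11205 km.

11205 km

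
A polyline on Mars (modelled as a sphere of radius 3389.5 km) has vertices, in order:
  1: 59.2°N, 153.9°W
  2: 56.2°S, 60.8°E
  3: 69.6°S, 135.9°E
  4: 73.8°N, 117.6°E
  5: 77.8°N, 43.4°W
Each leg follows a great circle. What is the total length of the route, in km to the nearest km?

Leg 1→2: central angle 2.8176 rad, distance 9550.2 km.
Leg 2→3: central angle 0.5940 rad, distance 2013.3 km.
Leg 3→4: central angle 2.5111 rad, distance 8511.4 km.
Leg 4→5: central angle 0.4889 rad, distance 1657.0 km.
Total: 9550.2 + 2013.3 + 8511.4 + 1657.0 ≈ 21732 km.

21732 km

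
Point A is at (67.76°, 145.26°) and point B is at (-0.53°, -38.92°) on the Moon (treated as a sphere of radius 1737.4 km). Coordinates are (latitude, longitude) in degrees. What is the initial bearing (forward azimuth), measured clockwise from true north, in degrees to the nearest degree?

Δλ = 175.820° = 3.0686 rad.
y = sin Δλ · cos φ₂ = (0.0729)(1.0000) = 0.0729
x = cos φ₁ sin φ₂ − sin φ₁ cos φ₂ cos Δλ = (0.3785)(-0.0093) − (0.9256)(1.0000)(-0.9973) = 0.9196
θ = atan2(y, x) = 4.53°, so the bearing is 5°.

5°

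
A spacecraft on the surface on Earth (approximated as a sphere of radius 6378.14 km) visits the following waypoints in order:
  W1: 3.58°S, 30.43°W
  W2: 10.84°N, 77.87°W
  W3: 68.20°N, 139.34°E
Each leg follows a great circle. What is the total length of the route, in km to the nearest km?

16255 km

Leg W1→W2: central angle 0.8616 rad, distance 5495.2 km.
Leg W2→W3: central angle 1.6869 rad, distance 10759.5 km.
Total: 5495.2 + 10759.5 ≈ 16255 km.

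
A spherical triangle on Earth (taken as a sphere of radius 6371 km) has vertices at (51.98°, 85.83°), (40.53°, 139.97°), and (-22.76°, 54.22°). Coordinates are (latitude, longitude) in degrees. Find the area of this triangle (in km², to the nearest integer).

22570404 km²

Side lengths (central angles): a = 1.7716, b = 1.3909, c = 0.6662 rad; semiperimeter s = 1.9143.
By l'Huilier's theorem, tan(E/4) = √[tan(s/2) tan((s−a)/2) tan((s−b)/2) tan((s−c)/2)], giving spherical excess E = 0.5561 rad.
Area = E·R² = 0.5561 × (6371)² ≈ 22570404 km².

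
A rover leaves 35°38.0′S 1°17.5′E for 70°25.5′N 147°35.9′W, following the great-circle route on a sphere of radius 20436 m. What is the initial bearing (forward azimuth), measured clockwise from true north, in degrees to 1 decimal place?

343.9°

With φ₁ = -0.6219, φ₂ = 1.2291, Δλ = -2.5986 rad, the forward-azimuth formula gives
θ = atan2( sin Δλ cos φ₂ , cos φ₁ sin φ₂ − sin φ₁ cos φ₂ cos Δλ ) = atan2(-0.1731, 0.5987) = -16.13°.
Adding 360° brings this into [0°, 360°): 343.9°.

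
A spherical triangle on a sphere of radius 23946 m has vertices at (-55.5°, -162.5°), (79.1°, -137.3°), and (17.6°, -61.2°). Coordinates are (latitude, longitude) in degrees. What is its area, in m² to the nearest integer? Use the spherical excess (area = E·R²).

Side lengths (central angles): a = 1.2237, b = 1.9337, c = 2.3636 rad; semiperimeter s = 2.7605.
By l'Huilier's theorem, tan(E/4) = √[tan(s/2) tan((s−a)/2) tan((s−b)/2) tan((s−c)/2)], giving spherical excess E = 2.3469 rad.
Area = E·R² = 2.3469 × (23946)² ≈ 1345761202 m².

1345761202 m²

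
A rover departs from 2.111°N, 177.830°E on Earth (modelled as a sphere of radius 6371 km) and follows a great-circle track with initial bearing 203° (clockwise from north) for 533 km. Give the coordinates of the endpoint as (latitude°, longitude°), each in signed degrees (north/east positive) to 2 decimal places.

Angular distance δ = d/R = 533/6371 = 0.08366 rad; initial bearing θ = 3.5430 rad.
sin φ₂ = sin φ₁ cos δ + cos φ₁ sin δ cos θ = (0.0368)(0.9965) + (0.9993)(0.0836)(-0.9205) = -0.0402, so φ₂ = -2.30°.
Δλ = atan2(sin θ sin δ cos φ₁, cos δ − sin φ₁ sin φ₂) = atan2(-0.0326, 0.9980) = -1.873°.
λ₂ = 177.830° − 1.873° = 175.96°.

-2.30°, 175.96°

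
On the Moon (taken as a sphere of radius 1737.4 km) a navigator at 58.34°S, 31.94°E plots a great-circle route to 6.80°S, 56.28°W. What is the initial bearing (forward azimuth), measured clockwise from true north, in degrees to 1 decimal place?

With φ₁ = -1.0182, φ₂ = -0.1187, Δλ = -1.5397 rad, the forward-azimuth formula gives
θ = atan2( sin Δλ cos φ₂ , cos φ₁ sin φ₂ − sin φ₁ cos φ₂ cos Δλ ) = atan2(-0.9925, -0.0359) = -92.07°.
Adding 360° brings this into [0°, 360°): 267.9°.

267.9°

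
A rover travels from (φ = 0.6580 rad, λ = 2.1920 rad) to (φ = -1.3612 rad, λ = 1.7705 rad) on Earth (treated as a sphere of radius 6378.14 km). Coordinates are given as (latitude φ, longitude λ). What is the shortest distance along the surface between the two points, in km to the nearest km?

12981 km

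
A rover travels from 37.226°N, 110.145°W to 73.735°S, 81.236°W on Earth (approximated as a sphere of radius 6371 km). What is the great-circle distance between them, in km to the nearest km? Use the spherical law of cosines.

12529 km

In radians: φ₁ = 0.6497, φ₂ = -1.2869, Δλ = 28.909° = 0.5046 rad.
cos c = sin φ₁ sin φ₂ + cos φ₁ cos φ₂ cos Δλ = (0.6050)(-0.9600) + (0.7963)(0.2801)(0.8754) = -0.38552,
so c = arccos(-0.38552) = 1.96657 rad.
Distance = R·c = 6371 × 1.9666 ≈ 12529 km.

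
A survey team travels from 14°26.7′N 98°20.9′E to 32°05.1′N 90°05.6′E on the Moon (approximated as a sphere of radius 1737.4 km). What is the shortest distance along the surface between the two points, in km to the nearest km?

582 km

Let φ₁ = 0.2521 rad, φ₂ = 0.5600 rad, and Δλ = -0.1441 rad.
cos c = sin φ₁ sin φ₂ + cos φ₁ cos φ₂ cos Δλ = (0.2495)(0.5312) + (0.9684)(0.8473)(0.9896) = 0.94448,
so c = arccos(0.94448) = 0.33479 rad.
Distance = R·c = 1737.4 × 0.3348 ≈ 582 km.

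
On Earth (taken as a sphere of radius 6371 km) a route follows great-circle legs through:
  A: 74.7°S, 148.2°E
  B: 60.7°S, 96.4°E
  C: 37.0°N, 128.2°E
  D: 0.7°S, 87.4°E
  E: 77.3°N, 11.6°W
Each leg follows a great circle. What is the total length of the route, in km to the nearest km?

30025 km

Leg A→B: central angle 0.4001 rad, distance 2549.1 km.
Leg B→C: central angle 1.7647 rad, distance 11242.7 km.
Leg C→D: central angle 0.9308 rad, distance 5930.3 km.
Leg D→E: central angle 1.6171 rad, distance 10302.7 km.
Total: 2549.1 + 11242.7 + 5930.3 + 10302.7 ≈ 30025 km.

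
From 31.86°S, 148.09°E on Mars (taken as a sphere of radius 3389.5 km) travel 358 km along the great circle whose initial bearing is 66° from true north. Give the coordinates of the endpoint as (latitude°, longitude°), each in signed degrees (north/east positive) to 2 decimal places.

-29.24°, 154.43°

Angular distance δ = d/R = 358/3389.5 = 0.10562 rad; initial bearing θ = 1.1519 rad.
sin φ₂ = sin φ₁ cos δ + cos φ₁ sin δ cos θ = (-0.5278)(0.9944) + (0.8493)(0.1054)(0.4067) = -0.4885, so φ₂ = -29.24°.
Δλ = atan2(sin θ sin δ cos φ₁, cos δ − sin φ₁ sin φ₂) = atan2(0.0818, 0.7366) = 6.337°.
λ₂ = 148.090° + 6.337° = 154.43°.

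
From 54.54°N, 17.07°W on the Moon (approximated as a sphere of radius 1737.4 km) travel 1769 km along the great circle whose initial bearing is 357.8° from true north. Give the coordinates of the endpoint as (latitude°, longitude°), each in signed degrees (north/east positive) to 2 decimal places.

67.07°, 167.74°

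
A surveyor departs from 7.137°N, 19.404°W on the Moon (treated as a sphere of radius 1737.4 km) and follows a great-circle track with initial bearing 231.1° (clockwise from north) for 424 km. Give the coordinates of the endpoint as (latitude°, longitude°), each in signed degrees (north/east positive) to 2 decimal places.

-1.72°, -30.25°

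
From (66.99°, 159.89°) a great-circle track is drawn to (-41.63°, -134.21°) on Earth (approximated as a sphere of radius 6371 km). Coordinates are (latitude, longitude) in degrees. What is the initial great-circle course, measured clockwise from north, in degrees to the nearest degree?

128°

With φ₁ = 1.1692, φ₂ = -0.7266, Δλ = 1.1502 rad, the forward-azimuth formula gives
θ = atan2( sin Δλ cos φ₂ , cos φ₁ sin φ₂ − sin φ₁ cos φ₂ cos Δλ ) = atan2(0.6823, -0.5406) = 128.39°.
So the initial bearing is 128°.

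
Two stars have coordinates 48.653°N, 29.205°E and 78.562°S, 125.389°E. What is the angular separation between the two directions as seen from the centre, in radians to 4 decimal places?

2.4187 rad

In radians: φ₁ = 0.8492, φ₂ = -1.3712, Δλ = 96.184° = 1.6787 rad.
cos c = sin φ₁ sin φ₂ + cos φ₁ cos φ₂ cos Δλ = (0.7507)(-0.9801) + (0.6606)(0.1983)(-0.1077) = -0.74993,
so c = arccos(-0.74993) = 2.41875 rad.
So the angular separation is 2.4187 rad.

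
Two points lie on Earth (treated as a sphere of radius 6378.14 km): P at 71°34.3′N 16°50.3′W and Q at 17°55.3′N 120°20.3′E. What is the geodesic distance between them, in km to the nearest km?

9563 km

With latitudes φ₁ = 71.572°, φ₂ = 17.922° and longitude difference Δλ = 137.177°:
cos c = sin φ₁ sin φ₂ + cos φ₁ cos φ₂ cos Δλ = (0.9487)(0.3077) + (0.3161)(0.9515)(-0.7335) = 0.07133,
so c = arccos(0.07133) = 1.49941 rad.
Distance = R·c = 6378.14 × 1.4994 ≈ 9563 km.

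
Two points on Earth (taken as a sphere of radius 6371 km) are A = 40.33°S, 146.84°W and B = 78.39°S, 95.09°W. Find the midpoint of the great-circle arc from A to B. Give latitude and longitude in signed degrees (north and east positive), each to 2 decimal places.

-61.02°, -136.74°

Central angle δ = 0.7540 rad. Interpolating on the sphere with fraction f = 0.5:
P = [sin((1−f)δ)·A + sin(fδ)·B] / sin δ = 0.5378·A + 0.5378·B in Cartesian coordinates,
giving P = (-0.3528, -0.3320, -0.8748), i.e. latitude -61.02°, longitude -136.74°.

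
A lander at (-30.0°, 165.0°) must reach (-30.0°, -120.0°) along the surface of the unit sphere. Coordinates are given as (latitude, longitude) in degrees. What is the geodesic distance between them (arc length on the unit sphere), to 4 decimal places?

In radians: φ₁ = -0.5236, φ₂ = -0.5236, Δλ = 75.000° = 1.3090 rad.
Haversine: a = sin²(Δφ/2) + cos φ₁ cos φ₂ sin²(Δλ/2) = 0.0000 + (0.8660)(0.8660)(0.3706) = 0.27794.
Central angle c = 2·arcsin(√a) = 1.11061 rad.
On the unit sphere the arc length equals the central angle: 1.1106.

1.1106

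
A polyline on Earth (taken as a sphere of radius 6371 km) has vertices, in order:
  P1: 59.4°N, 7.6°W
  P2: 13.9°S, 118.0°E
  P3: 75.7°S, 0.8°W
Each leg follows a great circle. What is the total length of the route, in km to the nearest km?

22561 km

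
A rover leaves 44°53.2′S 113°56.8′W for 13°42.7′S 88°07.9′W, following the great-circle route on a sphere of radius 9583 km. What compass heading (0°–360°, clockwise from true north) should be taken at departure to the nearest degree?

43°

With φ₁ = -0.7834, φ₂ = -0.2393, Δλ = 0.4506 rad, the forward-azimuth formula gives
θ = atan2( sin Δλ cos φ₂ , cos φ₁ sin φ₂ − sin φ₁ cos φ₂ cos Δλ ) = atan2(0.4231, 0.4492) = 43.28°.
So the initial bearing is 43°.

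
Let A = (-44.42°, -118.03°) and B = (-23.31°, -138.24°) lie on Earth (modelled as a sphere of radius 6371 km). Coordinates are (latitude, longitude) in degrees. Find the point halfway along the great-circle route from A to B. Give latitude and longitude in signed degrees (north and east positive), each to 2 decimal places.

-34.27°, -129.41°

The central angle between A and B is δ = 0.4679 rad.
With f = 0.5, the slerp weights are sin((1−f)δ)/sin δ = 0.5140 and sin(fδ)/sin δ = 0.5140.
Weighted sum of the unit vectors: (0.5140)·(-0.3356,-0.6305,-0.6999) + (0.5140)·(-0.6851,-0.6117,-0.3957) = (-0.5246, -0.6384, -0.5632).
Converting back: φ = atan2(z, √(x²+y²)) = -34.27°, λ = atan2(y, x) = -129.41°.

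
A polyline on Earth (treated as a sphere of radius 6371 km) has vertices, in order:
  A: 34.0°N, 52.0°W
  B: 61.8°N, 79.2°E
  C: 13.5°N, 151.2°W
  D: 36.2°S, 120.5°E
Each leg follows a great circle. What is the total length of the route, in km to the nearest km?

Leg A→B: central angle 1.3338 rad, distance 8497.7 km.
Leg B→C: central angle 1.6581 rad, distance 10563.5 km.
Leg C→D: central angle 1.6856 rad, distance 10739.2 km.
Total: 8497.7 + 10563.5 + 10739.2 ≈ 29801 km.

29801 km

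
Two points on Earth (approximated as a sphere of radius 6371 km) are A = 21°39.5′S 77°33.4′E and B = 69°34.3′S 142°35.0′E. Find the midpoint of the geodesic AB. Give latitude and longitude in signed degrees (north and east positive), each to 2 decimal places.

-49.33°, 93.93°

Central angle δ = 1.0669 rad. Interpolating on the sphere with fraction f = 0.5:
P = [sin((1−f)δ)·A + sin(fδ)·B] / sin δ = 0.5807·A + 0.5807·B in Cartesian coordinates,
giving P = (-0.0447, 0.6502, -0.7585), i.e. latitude -49.33°, longitude 93.93°.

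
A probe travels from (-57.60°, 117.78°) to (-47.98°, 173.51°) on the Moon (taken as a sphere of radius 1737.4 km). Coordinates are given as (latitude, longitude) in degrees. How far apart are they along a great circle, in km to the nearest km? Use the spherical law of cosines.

1030 km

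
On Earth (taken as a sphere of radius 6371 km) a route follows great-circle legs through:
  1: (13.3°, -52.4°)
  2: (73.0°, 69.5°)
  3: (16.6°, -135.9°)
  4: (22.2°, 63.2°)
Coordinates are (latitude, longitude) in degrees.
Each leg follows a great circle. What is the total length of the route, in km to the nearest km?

34669 km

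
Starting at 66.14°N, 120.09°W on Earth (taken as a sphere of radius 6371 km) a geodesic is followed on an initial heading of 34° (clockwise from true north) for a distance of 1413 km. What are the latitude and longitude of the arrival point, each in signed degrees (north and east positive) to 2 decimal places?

75.00°, -91.72°

Angular distance δ = d/R = 1413/6371 = 0.22179 rad; initial bearing θ = 0.5934 rad.
sin φ₂ = sin φ₁ cos δ + cos φ₁ sin δ cos θ = (0.9145)(0.9755) + (0.4045)(0.2200)(0.8290) = 0.9659, so φ₂ = 75.00°.
Δλ = atan2(sin θ sin δ cos φ₁, cos δ − sin φ₁ sin φ₂) = atan2(0.0498, 0.0922) = 28.366°.
λ₂ = -120.090° + 28.366° = -91.72°.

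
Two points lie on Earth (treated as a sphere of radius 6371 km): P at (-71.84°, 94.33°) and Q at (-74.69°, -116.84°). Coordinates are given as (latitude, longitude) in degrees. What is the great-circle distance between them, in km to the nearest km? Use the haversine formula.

3582 km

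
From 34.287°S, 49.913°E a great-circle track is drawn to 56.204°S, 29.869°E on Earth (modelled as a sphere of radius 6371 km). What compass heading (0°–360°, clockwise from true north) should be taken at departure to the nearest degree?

206°

Δλ = -20.044° = -0.3498 rad.
y = sin Δλ · cos φ₂ = (-0.3427)(0.5562) = -0.1906
x = cos φ₁ sin φ₂ − sin φ₁ cos φ₂ cos Δλ = (0.8262)(-0.8310) − (-0.5633)(0.5562)(0.9394) = -0.3922
θ = atan2(y, x) = -154.08°; adding 360° gives 206°.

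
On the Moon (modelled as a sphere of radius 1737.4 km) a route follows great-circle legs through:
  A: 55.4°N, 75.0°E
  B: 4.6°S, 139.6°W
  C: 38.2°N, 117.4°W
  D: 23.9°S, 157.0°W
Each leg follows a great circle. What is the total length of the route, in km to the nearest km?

Leg A→B: central angle 2.1317 rad, distance 3703.6 km.
Leg B→C: central angle 0.8289 rad, distance 1440.2 km.
Leg C→D: central angle 1.2629 rad, distance 2194.2 km.
Total: 3703.6 + 1440.2 + 2194.2 ≈ 7338 km.

7338 km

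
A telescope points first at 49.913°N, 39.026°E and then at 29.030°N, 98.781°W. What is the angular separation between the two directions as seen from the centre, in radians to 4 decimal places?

1.6167 rad

With latitudes φ₁ = 49.913°, φ₂ = 29.030° and longitude difference Δλ = -137.807°:
Haversine: a = sin²(Δφ/2) + cos φ₁ cos φ₂ sin²(Δλ/2) = 0.0328 + (0.6440)(0.8744)(0.8704) = 0.52295.
Central angle c = 2·arcsin(√a) = 1.61670 rad.
So the angular separation is 1.6167 rad.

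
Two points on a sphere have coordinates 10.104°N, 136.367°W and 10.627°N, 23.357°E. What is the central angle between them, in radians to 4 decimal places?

With latitudes φ₁ = 10.104°, φ₂ = 10.627° and longitude difference Δλ = 159.724°:
cos c = sin φ₁ sin φ₂ + cos φ₁ cos φ₂ cos Δλ = (0.1754)(0.1844) + (0.9845)(0.9828)(-0.9380) = -0.87529,
so c = arccos(-0.87529) = 2.63684 rad.
So the angular separation is 2.6368 rad.

2.6368 rad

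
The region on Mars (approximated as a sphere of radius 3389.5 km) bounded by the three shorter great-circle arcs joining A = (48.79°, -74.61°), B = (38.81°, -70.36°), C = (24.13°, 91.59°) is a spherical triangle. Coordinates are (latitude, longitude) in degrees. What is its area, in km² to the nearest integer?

Side lengths (central angles): a = 2.0042, b = 1.8508, c = 0.1821 rad; semiperimeter s = 2.0186.
By l'Huilier's theorem, tan(E/4) = √[tan(s/2) tan((s−a)/2) tan((s−b)/2) tan((s−c)/2)], giving spherical excess E = 0.1418 rad.
Area = E·R² = 0.1418 × (3389.5)² ≈ 1629412 km².

1629412 km²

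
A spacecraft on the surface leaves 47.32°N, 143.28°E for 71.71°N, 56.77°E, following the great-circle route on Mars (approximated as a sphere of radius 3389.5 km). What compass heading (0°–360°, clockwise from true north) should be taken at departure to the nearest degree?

With φ₁ = 0.8259, φ₂ = 1.2516, Δλ = -1.5099 rad, the forward-azimuth formula gives
θ = atan2( sin Δλ cos φ₂ , cos φ₁ sin φ₂ − sin φ₁ cos φ₂ cos Δλ ) = atan2(-0.3132, 0.6296) = -26.45°.
Adding 360° brings this into [0°, 360°): 334°.

334°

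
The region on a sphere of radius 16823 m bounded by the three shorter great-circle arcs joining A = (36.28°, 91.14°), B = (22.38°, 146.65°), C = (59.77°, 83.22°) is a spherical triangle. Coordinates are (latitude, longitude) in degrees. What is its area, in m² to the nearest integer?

Side lengths (central angles): a = 1.0037, b = 0.4196, c = 0.8666 rad; semiperimeter s = 1.1449.
By l'Huilier's theorem, tan(E/4) = √[tan(s/2) tan((s−a)/2) tan((s−b)/2) tan((s−c)/2)], giving spherical excess E = 0.1968 rad.
Area = E·R² = 0.1968 × (16823)² ≈ 55684125 m².

55684125 m²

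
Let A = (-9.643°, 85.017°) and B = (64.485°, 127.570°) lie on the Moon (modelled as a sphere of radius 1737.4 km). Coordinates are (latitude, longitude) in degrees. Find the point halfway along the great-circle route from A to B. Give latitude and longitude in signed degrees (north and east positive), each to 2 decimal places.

The central angle between A and B is δ = 1.4084 rad.
With f = 0.5, the slerp weights are sin((1−f)δ)/sin δ = 0.6561 and sin(fδ)/sin δ = 0.6561.
Weighted sum of the unit vectors: (0.6561)·(0.0856,0.9821,-0.1675) + (0.6561)·(-0.2626,0.3414,0.9025) = (-0.1161, 0.8683, 0.4822).
Converting back: φ = atan2(z, √(x²+y²)) = 28.83°, λ = atan2(y, x) = 97.62°.

28.83°, 97.62°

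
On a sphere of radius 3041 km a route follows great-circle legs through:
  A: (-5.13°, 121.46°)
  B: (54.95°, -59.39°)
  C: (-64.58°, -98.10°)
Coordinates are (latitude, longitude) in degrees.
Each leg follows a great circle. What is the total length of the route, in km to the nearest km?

Leg A→B: central angle 2.2720 rad, distance 6909.1 km.
Leg B→C: central angle 2.1496 rad, distance 6537.0 km.
Total: 6909.1 + 6537.0 ≈ 13446 km.

13446 km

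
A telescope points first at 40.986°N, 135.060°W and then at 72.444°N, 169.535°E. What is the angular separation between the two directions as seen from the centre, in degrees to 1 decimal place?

With latitudes φ₁ = 40.986°, φ₂ = 72.444° and longitude difference Δλ = -55.405°:
Haversine: a = sin²(Δφ/2) + cos φ₁ cos φ₂ sin²(Δλ/2) = 0.0735 + (0.7549)(0.3016)(0.2161) = 0.12270.
Central angle c = 2·arcsin(√a) = 0.71574 rad.
So the angular separation is 41.0°.

41.0°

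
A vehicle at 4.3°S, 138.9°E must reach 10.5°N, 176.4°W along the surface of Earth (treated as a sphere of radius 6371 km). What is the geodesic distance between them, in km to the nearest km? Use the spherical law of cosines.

5215 km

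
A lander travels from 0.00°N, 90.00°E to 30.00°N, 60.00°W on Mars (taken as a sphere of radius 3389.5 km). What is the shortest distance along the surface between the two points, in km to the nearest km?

8199 km

With latitudes φ₁ = 0.000°, φ₂ = 30.000° and longitude difference Δλ = -150.000°:
Haversine: a = sin²(Δφ/2) + cos φ₁ cos φ₂ sin²(Δλ/2) = 0.0670 + (1.0000)(0.8660)(0.9330) = 0.87500.
Central angle c = 2·arcsin(√a) = 2.41886 rad.
Distance = R·c = 3389.5 × 2.4189 ≈ 8199 km.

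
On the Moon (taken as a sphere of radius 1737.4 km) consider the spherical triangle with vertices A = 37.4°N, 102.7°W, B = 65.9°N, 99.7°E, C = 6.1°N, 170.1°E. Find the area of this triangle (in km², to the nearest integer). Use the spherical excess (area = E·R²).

3220179 km²

Side lengths (central angles): a = 1.3354, b = 1.4675, c = 1.3134 rad; semiperimeter s = 2.0582.
By l'Huilier's theorem, tan(E/4) = √[tan(s/2) tan((s−a)/2) tan((s−b)/2) tan((s−c)/2)], giving spherical excess E = 1.0668 rad.
Area = E·R² = 1.0668 × (1737.4)² ≈ 3220179 km².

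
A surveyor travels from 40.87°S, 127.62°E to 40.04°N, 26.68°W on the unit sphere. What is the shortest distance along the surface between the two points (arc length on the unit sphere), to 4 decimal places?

2.8012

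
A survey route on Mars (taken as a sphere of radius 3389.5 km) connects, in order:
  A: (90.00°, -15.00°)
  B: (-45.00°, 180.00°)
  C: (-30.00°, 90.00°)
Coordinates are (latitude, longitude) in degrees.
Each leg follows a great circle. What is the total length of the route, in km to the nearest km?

12086 km

Leg A→B: central angle 2.3562 rad, distance 7986.3 km.
Leg B→C: central angle 1.2094 rad, distance 4099.4 km.
Total: 7986.3 + 4099.4 ≈ 12086 km.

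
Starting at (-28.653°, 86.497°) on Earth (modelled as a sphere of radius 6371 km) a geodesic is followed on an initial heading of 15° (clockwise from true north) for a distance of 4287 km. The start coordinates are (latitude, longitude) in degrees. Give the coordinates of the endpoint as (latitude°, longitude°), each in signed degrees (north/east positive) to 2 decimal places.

8.82°, 95.89°

Angular distance δ = d/R = 4287/6371 = 0.67289 rad; initial bearing θ = 0.2618 rad.
sin φ₂ = sin φ₁ cos δ + cos φ₁ sin δ cos θ = (-0.4795)(0.7820) + (0.8775)(0.6233)(0.9659) = 0.1533, so φ₂ = 8.82°.
Δλ = atan2(sin θ sin δ cos φ₁, cos δ − sin φ₁ sin φ₂) = atan2(0.1416, 0.8555) = 9.395°.
λ₂ = 86.497° + 9.395° = 95.89°.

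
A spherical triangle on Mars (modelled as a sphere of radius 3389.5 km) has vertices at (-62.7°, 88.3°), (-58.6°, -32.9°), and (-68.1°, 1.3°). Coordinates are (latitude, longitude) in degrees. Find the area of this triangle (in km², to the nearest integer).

357530 km²

Side lengths (central angles): a = 0.3089, b = 0.5855, c = 0.8832 rad; semiperimeter s = 0.8888.
By l'Huilier's theorem, tan(E/4) = √[tan(s/2) tan((s−a)/2) tan((s−b)/2) tan((s−c)/2)], giving spherical excess E = 0.0311 rad.
Area = E·R² = 0.0311 × (3389.5)² ≈ 357530 km².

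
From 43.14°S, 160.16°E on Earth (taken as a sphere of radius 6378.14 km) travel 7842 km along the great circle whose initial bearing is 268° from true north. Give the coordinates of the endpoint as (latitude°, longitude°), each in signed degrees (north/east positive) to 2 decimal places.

Angular distance δ = d/R = 7842/6378.14 = 1.22951 rad; initial bearing θ = 4.6775 rad.
sin φ₂ = sin φ₁ cos δ + cos φ₁ sin δ cos θ = (-0.6838)(0.3347) + (0.7297)(0.9423)(-0.0349) = -0.2529, so φ₂ = -14.65°.
Δλ = atan2(sin θ sin δ cos φ₁, cos δ − sin φ₁ sin φ₂) = atan2(-0.6872, 0.1618) = -76.751°.
λ₂ = 160.160° − 76.751° = 83.41°.

-14.65°, 83.41°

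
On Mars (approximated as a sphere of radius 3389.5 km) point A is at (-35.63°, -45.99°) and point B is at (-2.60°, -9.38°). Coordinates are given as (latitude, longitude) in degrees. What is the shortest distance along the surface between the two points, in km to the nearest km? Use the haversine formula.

2798 km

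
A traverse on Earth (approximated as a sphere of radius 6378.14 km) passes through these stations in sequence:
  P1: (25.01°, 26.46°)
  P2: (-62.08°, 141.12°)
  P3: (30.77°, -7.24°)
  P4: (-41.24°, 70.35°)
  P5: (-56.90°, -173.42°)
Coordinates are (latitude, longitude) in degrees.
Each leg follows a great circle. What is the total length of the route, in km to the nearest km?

Leg P1→P2: central angle 2.1539 rad, distance 13737.8 km.
Leg P2→P3: central angle 2.4891 rad, distance 15875.8 km.
Leg P3→P4: central angle 1.7705 rad, distance 11292.6 km.
Leg P4→P5: central angle 1.1910 rad, distance 7596.3 km.
Total: 13737.8 + 15875.8 + 11292.6 + 7596.3 ≈ 48503 km.

48503 km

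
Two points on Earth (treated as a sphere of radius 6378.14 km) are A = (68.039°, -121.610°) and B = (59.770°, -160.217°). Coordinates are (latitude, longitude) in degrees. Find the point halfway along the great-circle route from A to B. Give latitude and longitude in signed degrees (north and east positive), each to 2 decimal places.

65.16°, -143.87°

The central angle between A and B is δ = 0.3225 rad.
With f = 0.5, the slerp weights are sin((1−f)δ)/sin δ = 0.5066 and sin(fδ)/sin δ = 0.5066.
Weighted sum of the unit vectors: (0.5066)·(-0.1960,-0.3185,0.9274) + (0.5066)·(-0.4738,-0.1704,0.8640) = (-0.3393, -0.2477, 0.9075).
Converting back: φ = atan2(z, √(x²+y²)) = 65.16°, λ = atan2(y, x) = -143.87°.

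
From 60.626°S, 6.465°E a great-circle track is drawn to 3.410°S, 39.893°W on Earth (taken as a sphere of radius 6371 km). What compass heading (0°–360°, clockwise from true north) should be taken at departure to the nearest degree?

Δλ = -46.358° = -0.8091 rad.
y = sin Δλ · cos φ₂ = (-0.7237)(0.9982) = -0.7224
x = cos φ₁ sin φ₂ − sin φ₁ cos φ₂ cos Δλ = (0.4905)(-0.0595) − (-0.8714)(0.9982)(0.6902) = 0.5712
θ = atan2(y, x) = -51.67°; adding 360° gives 308°.

308°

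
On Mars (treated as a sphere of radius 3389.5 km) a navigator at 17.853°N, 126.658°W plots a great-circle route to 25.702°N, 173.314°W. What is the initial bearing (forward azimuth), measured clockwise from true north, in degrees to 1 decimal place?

Δλ = -46.656° = -0.8143 rad.
y = sin Δλ · cos φ₂ = (-0.7272)(0.9011) = -0.6553
x = cos φ₁ sin φ₂ − sin φ₁ cos φ₂ cos Δλ = (0.9518)(0.4337) − (0.3066)(0.9011)(0.6864) = 0.2232
θ = atan2(y, x) = -71.19°; adding 360° gives 288.8°.

288.8°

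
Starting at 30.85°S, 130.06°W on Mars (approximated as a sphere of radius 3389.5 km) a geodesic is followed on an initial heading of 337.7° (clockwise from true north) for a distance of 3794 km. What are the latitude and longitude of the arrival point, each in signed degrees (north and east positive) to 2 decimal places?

Angular distance δ = d/R = 3794/3389.5 = 1.11934 rad; initial bearing θ = 5.8940 rad.
sin φ₂ = sin φ₁ cos δ + cos φ₁ sin δ cos θ = (-0.5128)(0.4363) + (0.8585)(0.8998)(0.9252) = 0.4910, so φ₂ = 29.41°.
Δλ = atan2(sin θ sin δ cos φ₁, cos δ − sin φ₁ sin φ₂) = atan2(-0.2931, 0.6881) = -23.075°.
λ₂ = -130.060° − 23.075° = -153.14°.

29.41°, -153.14°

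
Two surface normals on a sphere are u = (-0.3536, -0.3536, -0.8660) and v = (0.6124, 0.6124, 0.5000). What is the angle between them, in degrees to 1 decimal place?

150.0°

u·v = -0.8661; |u| = 1.0000, |v| = 1.0000.
cos θ = (u·v)/(|u||v|) = -0.8661, so θ = 150.0°.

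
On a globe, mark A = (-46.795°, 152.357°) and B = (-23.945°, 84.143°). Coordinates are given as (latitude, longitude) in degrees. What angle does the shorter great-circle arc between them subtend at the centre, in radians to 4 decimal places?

With latitudes φ₁ = -46.795°, φ₂ = -23.945° and longitude difference Δλ = -68.214°:
cos c = sin φ₁ sin φ₂ + cos φ₁ cos φ₂ cos Δλ = (-0.7289)(-0.4059) + (0.6846)(0.9139)(0.3711) = 0.52805,
so c = arccos(0.52805) = 1.01449 rad.
So the angular separation is 1.0145 rad.

1.0145 rad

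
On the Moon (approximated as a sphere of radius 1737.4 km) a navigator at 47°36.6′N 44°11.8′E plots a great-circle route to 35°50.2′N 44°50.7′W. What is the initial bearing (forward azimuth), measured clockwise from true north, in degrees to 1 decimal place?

With φ₁ = 0.8310, φ₂ = 0.6255, Δλ = -1.5541 rad, the forward-azimuth formula gives
θ = atan2( sin Δλ cos φ₂ , cos φ₁ sin φ₂ − sin φ₁ cos φ₂ cos Δλ ) = atan2(-0.8106, 0.3847) = -64.61°.
Adding 360° brings this into [0°, 360°): 295.4°.

295.4°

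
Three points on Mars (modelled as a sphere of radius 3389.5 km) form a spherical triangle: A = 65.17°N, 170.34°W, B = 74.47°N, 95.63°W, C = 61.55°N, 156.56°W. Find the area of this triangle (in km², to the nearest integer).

Side lengths (central angles): a = 0.4297, b = 0.1246, c = 0.4416 rad; semiperimeter s = 0.4979.
By l'Huilier's theorem, tan(E/4) = √[tan(s/2) tan((s−a)/2) tan((s−b)/2) tan((s−c)/2)], giving spherical excess E = 0.0272 rad.
Area = E·R² = 0.0272 × (3389.5)² ≈ 312346 km².

312346 km²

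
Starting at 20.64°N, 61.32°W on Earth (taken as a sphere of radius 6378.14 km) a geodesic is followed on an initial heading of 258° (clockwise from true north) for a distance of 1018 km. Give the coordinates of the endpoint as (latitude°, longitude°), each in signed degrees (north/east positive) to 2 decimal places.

Angular distance δ = d/R = 1018/6378.14 = 0.15961 rad; initial bearing θ = 4.5029 rad.
sin φ₂ = sin φ₁ cos δ + cos φ₁ sin δ cos θ = (0.3525)(0.9873) + (0.9358)(0.1589)(-0.2079) = 0.3171, so φ₂ = 18.49°.
Δλ = atan2(sin θ sin δ cos φ₁, cos δ − sin φ₁ sin φ₂) = atan2(-0.1455, 0.8755) = -9.434°.
λ₂ = -61.320° − 9.434° = -70.75°.

18.49°, -70.75°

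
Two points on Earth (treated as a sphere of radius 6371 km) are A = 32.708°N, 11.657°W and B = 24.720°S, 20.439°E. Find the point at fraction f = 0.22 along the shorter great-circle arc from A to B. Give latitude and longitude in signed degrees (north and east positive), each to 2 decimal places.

Central angle δ = 1.1357 rad. Interpolating on the sphere with fraction f = 0.22:
P = [sin((1−f)δ)·A + sin(fδ)·B] / sin δ = 0.8540·A + 0.2727·B in Cartesian coordinates,
giving P = (0.9359, -0.0587, 0.3474), i.e. latitude 20.33°, longitude -3.59°.

20.33°, -3.59°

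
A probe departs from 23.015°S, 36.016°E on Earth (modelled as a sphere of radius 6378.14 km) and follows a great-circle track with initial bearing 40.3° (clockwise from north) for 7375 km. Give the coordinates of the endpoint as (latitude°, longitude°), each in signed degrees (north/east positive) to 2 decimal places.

Angular distance δ = d/R = 7375/6378.14 = 1.15629 rad; initial bearing θ = 0.7034 rad.
sin φ₂ = sin φ₁ cos δ + cos φ₁ sin δ cos θ = (-0.3910)(0.4027) + (0.9204)(0.9153)(0.7627) = 0.4851, so φ₂ = 29.02°.
Δλ = atan2(sin θ sin δ cos φ₁, cos δ − sin φ₁ sin φ₂) = atan2(0.5449, 0.5924) = 42.609°.
λ₂ = 36.016° + 42.609° = 78.63°.

29.02°, 78.63°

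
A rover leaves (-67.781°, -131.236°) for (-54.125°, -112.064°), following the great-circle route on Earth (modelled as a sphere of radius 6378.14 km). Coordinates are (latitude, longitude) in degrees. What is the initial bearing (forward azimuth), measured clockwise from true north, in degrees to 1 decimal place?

43.1°

Δλ = 19.172° = 0.3346 rad.
y = sin Δλ · cos φ₂ = (0.3284)(0.5860) = 0.1925
x = cos φ₁ sin φ₂ − sin φ₁ cos φ₂ cos Δλ = (0.3781)(-0.8103) − (-0.9257)(0.5860)(0.9445) = 0.2060
θ = atan2(y, x) = 43.05°, so the bearing is 43.1°.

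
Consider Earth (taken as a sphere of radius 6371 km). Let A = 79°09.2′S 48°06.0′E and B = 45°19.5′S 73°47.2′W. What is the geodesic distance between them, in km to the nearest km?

With latitudes φ₁ = -79.153°, φ₂ = -45.325° and longitude difference Δλ = -121.887°:
Haversine: a = sin²(Δφ/2) + cos φ₁ cos φ₂ sin²(Δλ/2) = 0.0846 + (0.1882)(0.7031)(0.7641) = 0.18574.
Central angle c = 2·arcsin(√a) = 0.89116 rad.
Distance = R·c = 6371 × 0.8912 ≈ 5678 km.

5678 km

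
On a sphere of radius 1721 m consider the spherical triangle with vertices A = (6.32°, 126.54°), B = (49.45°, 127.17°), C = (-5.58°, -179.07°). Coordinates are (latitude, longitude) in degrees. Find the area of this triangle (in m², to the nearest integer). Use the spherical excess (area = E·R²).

1242616 m²

Side lengths (central angles): a = 1.2571, b = 0.9700, c = 0.7528 rad; semiperimeter s = 1.4899.
By l'Huilier's theorem, tan(E/4) = √[tan(s/2) tan((s−a)/2) tan((s−b)/2) tan((s−c)/2)], giving spherical excess E = 0.4195 rad.
Area = E·R² = 0.4195 × (1721)² ≈ 1242616 m².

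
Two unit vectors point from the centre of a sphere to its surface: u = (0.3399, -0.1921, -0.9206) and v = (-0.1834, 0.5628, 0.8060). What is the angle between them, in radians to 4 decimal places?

2.7201 rad

u·v = -0.9125; |u| = 1.0000, |v| = 1.0000.
cos θ = (u·v)/(|u||v|) = -0.9125, so θ = 2.7201 rad.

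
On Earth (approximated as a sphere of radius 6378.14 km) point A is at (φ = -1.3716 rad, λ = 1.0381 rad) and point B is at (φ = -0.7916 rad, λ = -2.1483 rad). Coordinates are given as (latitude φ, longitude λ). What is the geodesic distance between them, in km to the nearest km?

Let φ₁ = -1.3716 rad, φ₂ = -0.7916 rad, and Δλ = 3.0968 rad.
cos c = sin φ₁ sin φ₂ + cos φ₁ cos φ₂ cos Δλ = (-0.9802)(-0.7115) + (0.1979)(0.7027)(-0.9990) = 0.55850,
so c = arccos(0.55850) = 0.97822 rad.
Distance = R·c = 6378.14 × 0.9782 ≈ 6239 km.

6239 km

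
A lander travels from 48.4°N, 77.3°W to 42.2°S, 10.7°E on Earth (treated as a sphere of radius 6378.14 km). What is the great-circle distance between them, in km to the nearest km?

Let φ₁ = 0.8447 rad, φ₂ = -0.7365 rad, and Δλ = 1.5359 rad.
cos c = sin φ₁ sin φ₂ + cos φ₁ cos φ₂ cos Δλ = (0.7478)(-0.6717) + (0.6639)(0.7408)(0.0349) = -0.48515,
so c = arccos(-0.48515) = 2.07733 rad.
Distance = R·c = 6378.14 × 2.0773 ≈ 13249 km.

13249 km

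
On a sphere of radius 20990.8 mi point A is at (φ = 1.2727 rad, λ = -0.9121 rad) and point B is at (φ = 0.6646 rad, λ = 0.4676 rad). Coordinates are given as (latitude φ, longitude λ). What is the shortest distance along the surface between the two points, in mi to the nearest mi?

In radians: φ₁ = 1.2727, φ₂ = 0.6646, Δλ = 79.051° = 1.3797 rad.
cos c = sin φ₁ sin φ₂ + cos φ₁ cos φ₂ cos Δλ = (0.9559)(0.6167) + (0.2937)(0.7872)(0.1899) = 0.63346,
so c = arccos(0.63346) = 0.88479 rad.
Distance = R·c = 20990.8 × 0.8848 ≈ 18572 mi.

18572 mi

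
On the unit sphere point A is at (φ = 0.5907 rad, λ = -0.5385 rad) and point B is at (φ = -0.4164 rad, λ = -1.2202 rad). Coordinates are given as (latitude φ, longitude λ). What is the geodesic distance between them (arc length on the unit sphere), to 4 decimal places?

With latitudes φ₁ = 33.845°, φ₂ = -23.858° and longitude difference Δλ = -39.059°:
cos c = sin φ₁ sin φ₂ + cos φ₁ cos φ₂ cos Δλ = (0.5569)(-0.4045) + (0.8306)(0.9146)(0.7765) = 0.36455,
so c = arccos(0.36455) = 1.19765 rad.
On the unit sphere the arc length equals the central angle: 1.1976.

1.1976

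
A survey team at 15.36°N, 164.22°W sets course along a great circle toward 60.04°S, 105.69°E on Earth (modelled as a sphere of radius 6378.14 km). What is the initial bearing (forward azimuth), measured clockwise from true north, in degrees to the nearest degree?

Δλ = -90.090° = -1.5724 rad.
y = sin Δλ · cos φ₂ = (-1.0000)(0.4994) = -0.4994
x = cos φ₁ sin φ₂ − sin φ₁ cos φ₂ cos Δλ = (0.9643)(-0.8664) − (0.2649)(0.4994)(-0.0016) = -0.8352
θ = atan2(y, x) = -149.12°; adding 360° gives 211°.

211°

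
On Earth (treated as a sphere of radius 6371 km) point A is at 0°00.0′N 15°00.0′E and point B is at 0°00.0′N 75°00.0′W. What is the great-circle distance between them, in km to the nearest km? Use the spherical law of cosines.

10008 km

In radians: φ₁ = 0.0000, φ₂ = 0.0000, Δλ = -90.000° = -1.5708 rad.
cos c = sin φ₁ sin φ₂ + cos φ₁ cos φ₂ cos Δλ = (0.0000)(0.0000) + (1.0000)(1.0000)(0.0000) = 0.00000,
so c = arccos(0.00000) = 1.57080 rad.
Distance = R·c = 6371 × 1.5708 ≈ 10008 km.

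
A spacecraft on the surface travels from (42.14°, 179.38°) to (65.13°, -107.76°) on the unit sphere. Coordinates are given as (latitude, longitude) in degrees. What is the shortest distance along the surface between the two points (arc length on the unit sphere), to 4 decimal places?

0.7945

In radians: φ₁ = 0.7355, φ₂ = 1.1367, Δλ = 72.860° = 1.2716 rad.
cos c = sin φ₁ sin φ₂ + cos φ₁ cos φ₂ cos Δλ = (0.6709)(0.9073) + (0.7415)(0.4206)(0.2947) = 0.70063,
so c = arccos(0.70063) = 0.79452 rad.
On the unit sphere the arc length equals the central angle: 0.7945.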